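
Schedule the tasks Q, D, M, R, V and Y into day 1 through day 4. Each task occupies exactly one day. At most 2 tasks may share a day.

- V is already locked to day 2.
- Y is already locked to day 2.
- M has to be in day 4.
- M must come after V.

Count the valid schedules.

18

Splitting on Q: it can be day 1 (7), day 3 (7), day 4 (4). Listing each branch's schedules as (D, M, R, V, Y) by day number:
Q=day 1: (1,4,3,2,2) (1,4,4,2,2) (3,4,1,2,2) (3,4,3,2,2) (3,4,4,2,2) (4,4,1,2,2) (4,4,3,2,2) — 7.
Q=day 3: (1,4,1,2,2) (1,4,3,2,2) (1,4,4,2,2) (3,4,1,2,2) (3,4,4,2,2) (4,4,1,2,2) (4,4,3,2,2) — 7.
Q=day 4: (1,4,1,2,2) (1,4,3,2,2) (3,4,1,2,2) (3,4,3,2,2) — 4.
Summing: 7 + 7 + 4 = 18.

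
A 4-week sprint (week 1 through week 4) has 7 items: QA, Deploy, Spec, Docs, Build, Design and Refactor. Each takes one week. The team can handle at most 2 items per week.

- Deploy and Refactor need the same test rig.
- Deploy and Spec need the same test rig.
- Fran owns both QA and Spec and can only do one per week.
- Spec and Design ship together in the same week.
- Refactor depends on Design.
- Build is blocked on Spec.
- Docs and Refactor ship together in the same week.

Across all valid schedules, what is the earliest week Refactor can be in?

week 2

Precedence pushes Refactor to at least week 2.
Refactor at week 2 is achievable: Design -> week 1, Spec -> week 1, Build -> week 3, Docs -> week 2, Deploy -> week 4, QA -> week 3, Refactor -> week 2.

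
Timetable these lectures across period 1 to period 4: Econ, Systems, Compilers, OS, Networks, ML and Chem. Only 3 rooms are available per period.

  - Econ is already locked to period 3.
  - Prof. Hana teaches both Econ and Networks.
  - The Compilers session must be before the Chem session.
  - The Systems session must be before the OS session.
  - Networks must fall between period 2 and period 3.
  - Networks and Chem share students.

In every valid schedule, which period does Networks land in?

Networks's window is period 2–period 3.
Econ is fixed at period 3, and Networks can't share a period with Econ.
So Networks must be period 2.

period 2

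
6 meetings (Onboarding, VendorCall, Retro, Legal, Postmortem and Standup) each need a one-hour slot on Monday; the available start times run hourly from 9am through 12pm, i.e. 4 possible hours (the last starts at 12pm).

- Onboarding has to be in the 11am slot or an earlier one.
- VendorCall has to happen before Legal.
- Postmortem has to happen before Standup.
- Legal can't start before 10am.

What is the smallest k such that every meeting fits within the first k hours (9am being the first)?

The precedence chain requires at least 2 distinct hours.
2 works (last occupied hour: 10am): for example Standup=10am, Retro=9am, Postmortem=9am, VendorCall=9am, Onboarding=9am, Legal=10am.

2 hours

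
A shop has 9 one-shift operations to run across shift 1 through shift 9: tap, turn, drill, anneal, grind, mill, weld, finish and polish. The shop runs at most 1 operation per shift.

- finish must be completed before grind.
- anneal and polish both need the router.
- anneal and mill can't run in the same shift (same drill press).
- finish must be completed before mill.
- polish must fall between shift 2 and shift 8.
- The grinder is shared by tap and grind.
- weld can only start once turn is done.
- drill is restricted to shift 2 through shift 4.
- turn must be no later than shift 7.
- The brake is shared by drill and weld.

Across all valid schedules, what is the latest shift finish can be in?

Downstream work caps finish at shift 8.
finish at shift 7 is achievable: turn -> shift 1, finish -> shift 7, tap -> shift 5, polish -> shift 3, drill -> shift 2, grind -> shift 8, mill -> shift 9, weld -> shift 4, anneal -> shift 6.
Nothing later works — the conflict and capacity constraints rule out every shift after shift 7.

shift 7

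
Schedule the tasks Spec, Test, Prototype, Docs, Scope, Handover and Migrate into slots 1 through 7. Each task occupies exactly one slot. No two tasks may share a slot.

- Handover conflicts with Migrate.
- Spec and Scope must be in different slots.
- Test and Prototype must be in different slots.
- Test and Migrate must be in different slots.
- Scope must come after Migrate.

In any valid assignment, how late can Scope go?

7

Precedence pushes Scope to at least 2.
Scope at 7 is achievable: Migrate -> 1, Handover -> 6, Scope -> 7, Spec -> 2, Test -> 3, Prototype -> 4, Docs -> 5.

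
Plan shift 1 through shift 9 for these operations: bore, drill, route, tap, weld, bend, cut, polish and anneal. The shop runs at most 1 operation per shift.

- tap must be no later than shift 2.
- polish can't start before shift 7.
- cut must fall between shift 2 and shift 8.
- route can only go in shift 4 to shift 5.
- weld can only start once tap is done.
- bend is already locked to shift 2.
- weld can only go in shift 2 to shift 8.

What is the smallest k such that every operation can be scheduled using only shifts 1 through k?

9

The precedence chain requires at least 2 distinct shifts.
With at most 1 per shift and 9 operations, at least 9 shifts are needed.
polish can't be placed before shift 7, so the schedule must run through at least shift 7.
9 works (last occupied shift: shift 9): for example tap=shift 1; route=shift 4; weld=shift 3; drill=shift 8; anneal=shift 9; bore=shift 6; polish=shift 7; bend=shift 2; cut=shift 5.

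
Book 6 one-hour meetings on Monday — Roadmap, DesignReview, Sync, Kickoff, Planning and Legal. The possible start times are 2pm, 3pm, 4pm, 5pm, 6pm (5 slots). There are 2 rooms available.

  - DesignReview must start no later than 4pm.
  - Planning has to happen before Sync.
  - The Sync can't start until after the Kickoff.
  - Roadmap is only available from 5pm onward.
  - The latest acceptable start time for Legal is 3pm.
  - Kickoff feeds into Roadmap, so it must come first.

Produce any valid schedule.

Kickoff in 3pm; Legal in 2pm; DesignReview in 2pm; Planning in 3pm; Roadmap in 5pm; Sync in 4pm

Checking: Kickoff(3pm) before Sync(4pm); Kickoff(3pm) before Roadmap(5pm); Planning(3pm) before Sync(4pm); Legal=2pm in [2pm,3pm]; DesignReview=2pm in [2pm,4pm]; Roadmap=5pm in [5pm,6pm]; max 2 per slot (cap 2).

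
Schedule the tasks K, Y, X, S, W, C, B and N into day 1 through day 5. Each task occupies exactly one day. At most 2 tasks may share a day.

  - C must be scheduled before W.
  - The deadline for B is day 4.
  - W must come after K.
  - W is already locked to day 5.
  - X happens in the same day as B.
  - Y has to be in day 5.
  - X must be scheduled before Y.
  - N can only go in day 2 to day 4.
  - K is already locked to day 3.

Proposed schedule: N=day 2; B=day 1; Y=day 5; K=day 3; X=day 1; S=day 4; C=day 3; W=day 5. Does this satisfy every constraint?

X happens in the same day as B — holds.
W is already locked to day 5 — holds.
The deadline for B is day 4 — holds.
N can only go in day 2 to day 4 — holds.
C must be scheduled before W — holds.
At most 2 tasks may share a day — holds.
K is already locked to day 3 — holds.
Y has to be in day 5 — holds.
X must be scheduled before Y — holds.
W must come after K — holds.

Yes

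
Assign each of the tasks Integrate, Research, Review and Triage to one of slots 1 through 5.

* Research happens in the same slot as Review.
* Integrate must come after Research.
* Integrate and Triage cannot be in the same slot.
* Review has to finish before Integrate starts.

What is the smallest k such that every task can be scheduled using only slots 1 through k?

2

The precedence chain requires at least 2 distinct slots.
2 works (last occupied slot: 2): for example Research in 1, Integrate in 2, Triage in 1, Review in 1.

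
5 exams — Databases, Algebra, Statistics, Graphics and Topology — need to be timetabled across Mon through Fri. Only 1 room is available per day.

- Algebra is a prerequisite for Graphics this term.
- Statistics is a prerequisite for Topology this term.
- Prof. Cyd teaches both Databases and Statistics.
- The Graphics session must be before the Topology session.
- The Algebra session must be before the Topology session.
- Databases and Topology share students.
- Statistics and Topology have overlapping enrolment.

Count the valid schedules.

Splitting on Databases: it can be Mon (3), Tue (3), Wed (3), Thu (3), Fri (3). Listing each branch's schedules as (Algebra, Statistics, Graphics, Topology):
Databases=Mon: (Tue,Wed,Thu,Fri) (Tue,Thu,Wed,Fri) (Wed,Tue,Thu,Fri) — 3.
Databases=Tue: (Mon,Wed,Thu,Fri) (Mon,Thu,Wed,Fri) (Wed,Mon,Thu,Fri) — 3.
Databases=Wed: (Mon,Tue,Thu,Fri) (Mon,Thu,Tue,Fri) (Tue,Mon,Thu,Fri) — 3.
Databases=Thu: (Mon,Tue,Wed,Fri) (Mon,Wed,Tue,Fri) (Tue,Mon,Wed,Fri) — 3.
Databases=Fri: (Mon,Tue,Wed,Thu) (Mon,Wed,Tue,Thu) (Tue,Mon,Wed,Thu) — 3.
Summing: 3 + 3 + 3 + 3 + 3 = 15.

15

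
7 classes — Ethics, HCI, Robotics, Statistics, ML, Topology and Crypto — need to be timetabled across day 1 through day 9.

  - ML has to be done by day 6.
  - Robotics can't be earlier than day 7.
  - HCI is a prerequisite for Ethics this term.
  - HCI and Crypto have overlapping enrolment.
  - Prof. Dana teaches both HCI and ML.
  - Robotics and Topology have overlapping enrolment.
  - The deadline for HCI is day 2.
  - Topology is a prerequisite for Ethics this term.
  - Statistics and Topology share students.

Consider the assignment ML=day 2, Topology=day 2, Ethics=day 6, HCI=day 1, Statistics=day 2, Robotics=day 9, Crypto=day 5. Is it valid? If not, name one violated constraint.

Robotics and Topology have overlapping enrolment — holds.
Statistics and Topology share students — violated.
Topology is a prerequisite for Ethics this term — holds.
HCI is a prerequisite for Ethics this term — holds.
HCI and Crypto have overlapping enrolment — holds.
The deadline for HCI is day 2 — holds.
Robotics can't be earlier than day 7 — holds.
ML has to be done by day 6 — holds.
Prof. Dana teaches both HCI and ML — holds.

Invalid. Statistics and Topology share students.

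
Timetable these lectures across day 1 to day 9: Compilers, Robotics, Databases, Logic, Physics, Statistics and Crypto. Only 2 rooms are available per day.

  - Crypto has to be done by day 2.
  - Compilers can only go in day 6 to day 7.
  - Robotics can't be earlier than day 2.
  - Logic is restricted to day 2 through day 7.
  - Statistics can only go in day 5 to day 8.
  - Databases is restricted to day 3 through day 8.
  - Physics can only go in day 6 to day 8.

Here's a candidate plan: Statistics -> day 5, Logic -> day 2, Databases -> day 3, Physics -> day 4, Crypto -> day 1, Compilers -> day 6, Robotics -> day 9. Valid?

Physics can only go in day 6 to day 8 — violated.
Crypto has to be done by day 2 — holds.
Compilers can only go in day 6 to day 7 — holds.
Only 2 rooms are available per day — holds.
Robotics can't be earlier than day 2 — holds.
Logic is restricted to day 2 through day 7 — holds.
Databases is restricted to day 3 through day 8 — holds.
Statistics can only go in day 5 to day 8 — holds.

Invalid. Physics can only go in day 6 to day 8.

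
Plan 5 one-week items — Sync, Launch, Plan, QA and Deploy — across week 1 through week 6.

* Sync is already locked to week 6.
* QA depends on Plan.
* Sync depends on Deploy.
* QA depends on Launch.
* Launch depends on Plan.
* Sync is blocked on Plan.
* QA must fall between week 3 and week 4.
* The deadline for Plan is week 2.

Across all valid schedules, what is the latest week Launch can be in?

week 3

Precedence pushes Launch to at least week 2; downstream work caps Launch at week 3.
Launch at week 3 is achievable: Plan -> week 1, Launch -> week 3, Deploy -> week 1, QA -> week 4, Sync -> week 6.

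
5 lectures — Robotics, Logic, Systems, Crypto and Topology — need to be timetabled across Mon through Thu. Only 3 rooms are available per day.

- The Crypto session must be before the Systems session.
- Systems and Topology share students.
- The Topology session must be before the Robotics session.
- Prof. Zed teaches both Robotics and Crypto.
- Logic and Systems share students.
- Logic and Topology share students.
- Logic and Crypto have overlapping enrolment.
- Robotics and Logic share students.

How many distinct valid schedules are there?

Splitting on Robotics: it can be Tue (4), Wed (9), Thu (15). Listing each branch's schedules as (Logic, Systems, Crypto, Topology):
Robotics=Tue: (Wed,Tue,Mon,Mon) (Wed,Thu,Mon,Mon) (Thu,Tue,Mon,Mon) (Thu,Wed,Mon,Mon) — 4.
Robotics=Wed: (Mon,Wed,Tue,Tue) (Mon,Thu,Tue,Tue) (Tue,Wed,Mon,Mon) (Tue,Thu,Mon,Mon) (Thu,Tue,Mon,Mon) (Thu,Wed,Mon,Mon) (Thu,Wed,Mon,Tue) (Thu,Wed,Tue,Mon) (Thu,Wed,Tue,Tue) — 9.
Robotics=Thu: (Mon,Wed,Tue,Tue) (Mon,Thu,Tue,Tue) (Mon,Thu,Tue,Wed) (Mon,Thu,Wed,Tue) (Mon,Thu,Wed,Wed) (Tue,Wed,Mon,Mon) (Tue,Thu,Mon,Mon) (Tue,Thu,Mon,Wed) (Tue,Thu,Wed,Mon) (Tue,Thu,Wed,Wed) (Wed,Tue,Mon,Mon) (Wed,Thu,Mon,Mon) (Wed,Thu,Mon,Tue) (Wed,Thu,Tue,Mon) (Wed,Thu,Tue,Tue) — 15.
Summing: 4 + 9 + 15 = 28.

28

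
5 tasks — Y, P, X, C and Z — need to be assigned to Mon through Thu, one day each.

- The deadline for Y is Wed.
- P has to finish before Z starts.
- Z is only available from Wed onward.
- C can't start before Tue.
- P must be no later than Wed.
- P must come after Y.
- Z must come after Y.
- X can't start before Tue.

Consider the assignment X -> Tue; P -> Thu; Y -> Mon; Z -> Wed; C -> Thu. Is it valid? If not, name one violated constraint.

No. P has to finish before Z starts is not satisfied.

P must be no later than Wed — violated.
Z must come after Y — holds.
The deadline for Y is Wed — holds.
P has to finish before Z starts — violated.
P must come after Y — holds.
C can't start before Tue — holds.
Z is only available from Wed onward — holds.
X can't start before Tue — holds.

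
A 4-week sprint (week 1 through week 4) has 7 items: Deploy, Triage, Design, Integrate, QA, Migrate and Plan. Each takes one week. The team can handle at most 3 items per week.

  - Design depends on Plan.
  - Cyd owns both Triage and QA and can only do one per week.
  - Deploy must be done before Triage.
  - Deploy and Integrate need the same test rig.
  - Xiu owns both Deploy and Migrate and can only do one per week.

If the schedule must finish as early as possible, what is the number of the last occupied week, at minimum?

The precedence chain requires at least 2 distinct weeks.
With at most 3 per week and 7 work items, at least 3 weeks are needed.
3 works (last occupied week: week 3): for example QA -> week 1, Deploy -> week 1, Migrate -> week 3, Integrate -> week 2, Plan -> week 1, Design -> week 2, Triage -> week 2.

week 3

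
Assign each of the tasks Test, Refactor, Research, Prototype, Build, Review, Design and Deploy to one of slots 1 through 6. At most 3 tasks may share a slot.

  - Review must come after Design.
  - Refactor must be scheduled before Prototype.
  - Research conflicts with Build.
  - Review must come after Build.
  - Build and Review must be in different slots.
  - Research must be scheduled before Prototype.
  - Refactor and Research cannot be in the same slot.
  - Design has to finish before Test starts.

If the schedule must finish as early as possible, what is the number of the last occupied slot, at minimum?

The precedence chain requires at least 2 distinct slots.
With at most 3 per slot and 8 tasks, at least 3 slots are needed.
3 works (last occupied slot: 3): for example Deploy -> 3, Refactor -> 1, Prototype -> 3, Design -> 1, Research -> 2, Test -> 2, Review -> 2, Build -> 1.

3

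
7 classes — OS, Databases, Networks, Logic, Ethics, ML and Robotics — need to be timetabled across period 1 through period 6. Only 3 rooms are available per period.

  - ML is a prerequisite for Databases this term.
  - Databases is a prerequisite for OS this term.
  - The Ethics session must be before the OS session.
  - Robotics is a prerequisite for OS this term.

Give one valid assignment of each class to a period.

ML -> period 1, OS -> period 3, Logic -> period 2, Databases -> period 2, Ethics -> period 1, Networks -> period 2, Robotics -> period 1

Checking: Ethics(period 1) before OS(period 3); ML(period 1) before Databases(period 2); Databases(period 2) before OS(period 3); Robotics(period 1) before OS(period 3); max 3 per period (cap 3).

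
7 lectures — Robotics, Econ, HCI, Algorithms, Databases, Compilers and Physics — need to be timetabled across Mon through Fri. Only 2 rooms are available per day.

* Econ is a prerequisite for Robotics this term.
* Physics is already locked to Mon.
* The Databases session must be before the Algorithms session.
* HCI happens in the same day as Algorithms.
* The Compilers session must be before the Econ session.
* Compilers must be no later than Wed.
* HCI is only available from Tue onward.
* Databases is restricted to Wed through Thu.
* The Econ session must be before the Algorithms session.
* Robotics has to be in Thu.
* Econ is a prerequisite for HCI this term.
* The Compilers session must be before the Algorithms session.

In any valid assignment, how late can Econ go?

Precedence pushes Econ to at least Tue; downstream work caps Econ at Wed.
Econ at Wed is achievable: Algorithms -> Fri, HCI -> Fri, Econ -> Wed, Compilers -> Mon, Robotics -> Thu, Physics -> Mon, Databases -> Wed.

Wed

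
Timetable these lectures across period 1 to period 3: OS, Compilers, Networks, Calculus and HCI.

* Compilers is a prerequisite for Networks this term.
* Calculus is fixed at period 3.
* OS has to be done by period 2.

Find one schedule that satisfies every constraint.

OS in period 1; HCI in period 1; Calculus in period 3; Compilers in period 1; Networks in period 2

Checking: Compilers(period 1) before Networks(period 2); OS=period 1 in [period 1,period 2]; Calculus=period 3 in [period 3,period 3].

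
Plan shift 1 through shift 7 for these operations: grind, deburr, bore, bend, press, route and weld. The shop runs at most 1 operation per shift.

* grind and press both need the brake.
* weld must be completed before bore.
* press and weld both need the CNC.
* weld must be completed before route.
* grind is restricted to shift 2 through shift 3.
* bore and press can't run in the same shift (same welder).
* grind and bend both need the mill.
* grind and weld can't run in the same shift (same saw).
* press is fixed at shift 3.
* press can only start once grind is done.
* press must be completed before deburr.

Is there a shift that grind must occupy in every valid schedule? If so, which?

shift 2

grind's window is shift 2–shift 3.
press is fixed at shift 3, and grind can't share a shift with press.
So grind must be shift 2.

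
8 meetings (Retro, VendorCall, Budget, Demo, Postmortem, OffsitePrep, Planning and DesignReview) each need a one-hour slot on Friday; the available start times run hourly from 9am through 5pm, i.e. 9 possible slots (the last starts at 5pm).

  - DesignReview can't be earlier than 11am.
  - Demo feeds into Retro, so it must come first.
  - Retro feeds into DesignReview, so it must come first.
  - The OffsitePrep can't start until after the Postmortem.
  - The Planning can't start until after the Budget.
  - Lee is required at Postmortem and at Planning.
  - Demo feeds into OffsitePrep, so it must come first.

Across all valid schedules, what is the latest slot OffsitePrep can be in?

Precedence pushes OffsitePrep to at least 10am.
OffsitePrep at 5pm is achievable: OffsitePrep in 5pm; Postmortem in 9am; Demo in 9am; Planning in 10am; VendorCall in 9am; Budget in 9am; Retro in 10am; DesignReview in 11am.

5pm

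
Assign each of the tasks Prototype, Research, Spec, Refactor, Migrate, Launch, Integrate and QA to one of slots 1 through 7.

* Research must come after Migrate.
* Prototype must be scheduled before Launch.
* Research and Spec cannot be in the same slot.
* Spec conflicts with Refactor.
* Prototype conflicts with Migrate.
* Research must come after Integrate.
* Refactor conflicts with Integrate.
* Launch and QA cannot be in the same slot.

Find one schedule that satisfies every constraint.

Migrate=1, Launch=3, QA=1, Spec=1, Integrate=1, Prototype=2, Research=2, Refactor=2

Checking: Prototype(2) before Launch(3); Migrate(1) before Research(2); Integrate(1) before Research(2); Refactor(2) != Integrate(1); Research(2) != Spec(1); Spec(1) != Refactor(2); Prototype(2) != Migrate(1); Launch(3) != QA(1).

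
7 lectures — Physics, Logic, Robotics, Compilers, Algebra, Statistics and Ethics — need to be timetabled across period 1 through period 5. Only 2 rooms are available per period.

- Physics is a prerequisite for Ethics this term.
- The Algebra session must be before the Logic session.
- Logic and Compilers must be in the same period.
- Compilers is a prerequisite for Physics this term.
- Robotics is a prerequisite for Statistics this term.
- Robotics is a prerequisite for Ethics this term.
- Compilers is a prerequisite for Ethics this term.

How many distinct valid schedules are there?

Splitting on Physics: it can be period 3 (11), period 4 (18). Listing each branch's schedules as (Logic, Robotics, Compilers, Algebra, Statistics, Ethics) by period number:
Physics=period 3: (2,1,2,1,3,4) (2,1,2,1,3,5) (2,1,2,1,4,4) (2,1,2,1,4,5) (2,1,2,1,5,4) (2,1,2,1,5,5) (2,3,2,1,4,4) (2,3,2,1,4,5) (2,3,2,1,5,4) (2,3,2,1,5,5) (2,4,2,1,5,5) — 11.
Physics=period 4: (2,1,2,1,3,5) (2,1,2,1,4,5) (2,1,2,1,5,5) (2,3,2,1,4,5) (2,3,2,1,5,5) (2,4,2,1,5,5) (3,1,3,1,2,5) (3,1,3,1,4,5) (3,1,3,1,5,5) (3,1,3,2,2,5) (3,1,3,2,4,5) (3,1,3,2,5,5) (3,2,3,1,4,5) (3,2,3,1,5,5) (3,2,3,2,4,5) (3,2,3,2,5,5) (3,4,3,1,5,5) (3,4,3,2,5,5) — 18.
Summing: 11 + 18 = 29.

29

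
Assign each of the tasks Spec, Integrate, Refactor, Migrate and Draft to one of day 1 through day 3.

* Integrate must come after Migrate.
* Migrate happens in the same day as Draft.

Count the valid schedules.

27

Splitting on Spec: it can be day 1 (9), day 2 (9), day 3 (9). Listing each branch's schedules as (Integrate, Refactor, Migrate, Draft) by day number:
Spec=day 1: (2,1,1,1) (2,2,1,1) (2,3,1,1) (3,1,1,1) (3,1,2,2) (3,2,1,1) (3,2,2,2) (3,3,1,1) (3,3,2,2) — 9.
Spec=day 2: (2,1,1,1) (2,2,1,1) (2,3,1,1) (3,1,1,1) (3,1,2,2) (3,2,1,1) (3,2,2,2) (3,3,1,1) (3,3,2,2) — 9.
Spec=day 3: (2,1,1,1) (2,2,1,1) (2,3,1,1) (3,1,1,1) (3,1,2,2) (3,2,1,1) (3,2,2,2) (3,3,1,1) (3,3,2,2) — 9.
Summing: 9 + 9 + 9 = 27.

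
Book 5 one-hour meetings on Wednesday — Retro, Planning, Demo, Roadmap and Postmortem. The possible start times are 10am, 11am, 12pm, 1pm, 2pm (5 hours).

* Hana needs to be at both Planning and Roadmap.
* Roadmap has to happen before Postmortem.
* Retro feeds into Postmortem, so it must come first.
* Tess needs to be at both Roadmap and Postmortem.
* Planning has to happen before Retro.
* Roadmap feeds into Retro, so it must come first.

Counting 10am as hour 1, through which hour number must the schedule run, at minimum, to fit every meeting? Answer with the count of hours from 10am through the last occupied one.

4 hours

The precedence chain requires at least 3 distinct hours.
Could 3 hours be enough, i.e. nothing placed later than 12pm? No: Retro must come after Roadmap (at 10am or later) → {11am, 12pm}; Roadmap must come before Retro (at 12pm or earlier) → {10am, 11am}; Postmortem must come after Retro (at 11am or later) → {12pm}; Retro must come before Postmortem (at 12pm or earlier) → {11am}; Planning must come before Retro (at 11am or earlier) → {10am}; Roadmap can't share with Planning (10am) → {11am}; Retro must come after Roadmap (at 11am or later) → nothing is left.
So 3 hours is not enough.
4 works (last occupied hour: 1pm): for example Roadmap in 10am, Retro in 12pm, Planning in 11am, Demo in 10am, Postmortem in 1pm.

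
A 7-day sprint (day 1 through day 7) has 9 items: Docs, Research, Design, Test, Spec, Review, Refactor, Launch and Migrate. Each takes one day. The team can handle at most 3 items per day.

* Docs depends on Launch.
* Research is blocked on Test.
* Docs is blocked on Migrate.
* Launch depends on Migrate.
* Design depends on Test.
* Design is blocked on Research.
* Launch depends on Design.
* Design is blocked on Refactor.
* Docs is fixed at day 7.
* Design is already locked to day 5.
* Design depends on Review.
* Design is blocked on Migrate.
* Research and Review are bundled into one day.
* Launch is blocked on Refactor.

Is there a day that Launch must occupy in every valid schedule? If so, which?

Design is fixed at day 5 and must come before Launch, so Launch is at least day 6.
Docs is fixed at day 7 and must come after Launch, so Launch is at most day 6.
So Launch must be day 6.

day 6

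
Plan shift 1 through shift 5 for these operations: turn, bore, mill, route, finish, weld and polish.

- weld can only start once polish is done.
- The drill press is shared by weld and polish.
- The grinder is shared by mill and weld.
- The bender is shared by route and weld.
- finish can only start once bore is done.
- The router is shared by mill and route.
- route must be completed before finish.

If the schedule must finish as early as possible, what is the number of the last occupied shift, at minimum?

shift 3

The precedence chain requires at least 2 distinct shifts.
Could 2 shifts be enough, i.e. nothing placed later than shift 2? No: finish must come after bore (at shift 1 or later) → {shift 2}; route must come before finish (at shift 2 or earlier) → {shift 1}; weld must come after polish (at shift 1 or later) → {shift 2}; mill can't share with weld (shift 2) → {shift 1}; route can't share with mill (shift 1) → nothing is left.
So 2 shifts is not enough.
3 works (last occupied shift: shift 3): for example weld in shift 2; polish in shift 1; mill in shift 3; turn in shift 1; finish in shift 2; route in shift 1; bore in shift 1.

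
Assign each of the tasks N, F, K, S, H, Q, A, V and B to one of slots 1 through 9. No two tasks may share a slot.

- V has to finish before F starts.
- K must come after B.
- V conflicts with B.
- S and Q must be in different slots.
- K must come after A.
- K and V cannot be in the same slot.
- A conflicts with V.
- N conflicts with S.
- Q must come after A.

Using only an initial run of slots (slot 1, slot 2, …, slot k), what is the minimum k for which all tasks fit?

9 slots

The precedence chain requires at least 2 distinct slots.
With at most 1 per slot and 9 tasks, at least 9 slots are needed.
9 works (last occupied slot: 9): for example N -> 7; B -> 2; Q -> 6; F -> 5; A -> 1; S -> 8; V -> 4; H -> 9; K -> 3.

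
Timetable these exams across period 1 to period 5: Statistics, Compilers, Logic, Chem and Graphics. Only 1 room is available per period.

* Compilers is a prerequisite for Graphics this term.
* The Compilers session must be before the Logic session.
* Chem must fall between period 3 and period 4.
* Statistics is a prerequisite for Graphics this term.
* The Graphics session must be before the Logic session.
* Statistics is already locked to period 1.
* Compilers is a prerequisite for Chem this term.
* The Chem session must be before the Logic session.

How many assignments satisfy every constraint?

Enumerating: Statistics=period 1; Logic=period 5; Graphics=period 4; Chem=period 3; Compilers=period 2 | Statistics in period 1, Graphics in period 3, Compilers in period 2, Logic in period 5, Chem in period 4.

2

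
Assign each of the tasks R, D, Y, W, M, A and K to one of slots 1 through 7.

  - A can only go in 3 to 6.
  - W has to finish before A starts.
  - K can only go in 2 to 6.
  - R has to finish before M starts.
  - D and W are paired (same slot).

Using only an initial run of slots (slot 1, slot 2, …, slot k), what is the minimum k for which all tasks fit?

The precedence chain requires at least 2 distinct slots.
A can't be placed before 3, so the schedule must run through at least slot 3.
3 works (last occupied slot: 3): for example R in 1; A in 3; K in 2; M in 2; W in 1; D in 1; Y in 1.

3 slots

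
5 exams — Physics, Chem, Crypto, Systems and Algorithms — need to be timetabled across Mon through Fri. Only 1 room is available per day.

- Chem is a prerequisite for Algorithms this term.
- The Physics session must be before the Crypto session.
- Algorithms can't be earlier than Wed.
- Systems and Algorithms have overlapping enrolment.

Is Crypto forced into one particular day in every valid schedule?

No

Crypto can be Tue (e.g. Crypto -> Tue, Systems -> Fri, Physics -> Mon, Chem -> Wed, Algorithms -> Thu) or Wed (e.g. Physics -> Mon; Chem -> Tue; Algorithms -> Thu; Crypto -> Wed; Systems -> Fri).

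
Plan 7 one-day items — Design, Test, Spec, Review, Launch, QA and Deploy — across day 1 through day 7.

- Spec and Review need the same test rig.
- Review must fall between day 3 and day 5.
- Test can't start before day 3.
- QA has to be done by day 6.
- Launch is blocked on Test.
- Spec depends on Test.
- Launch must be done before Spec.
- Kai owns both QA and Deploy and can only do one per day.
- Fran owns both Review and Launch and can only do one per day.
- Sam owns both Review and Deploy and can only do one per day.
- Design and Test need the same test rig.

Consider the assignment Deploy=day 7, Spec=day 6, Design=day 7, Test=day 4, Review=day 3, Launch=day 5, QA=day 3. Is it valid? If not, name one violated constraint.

Yes

Spec depends on Test — holds.
Launch must be done before Spec — holds.
Spec and Review need the same test rig — holds.
Test can't start before day 3 — holds.
Launch is blocked on Test — holds.
Kai owns both QA and Deploy and can only do one per day — holds.
QA has to be done by day 6 — holds.
Sam owns both Review and Deploy and can only do one per day — holds.
Design and Test need the same test rig — holds.
Review must fall between day 3 and day 5 — holds.
Fran owns both Review and Launch and can only do one per day — holds.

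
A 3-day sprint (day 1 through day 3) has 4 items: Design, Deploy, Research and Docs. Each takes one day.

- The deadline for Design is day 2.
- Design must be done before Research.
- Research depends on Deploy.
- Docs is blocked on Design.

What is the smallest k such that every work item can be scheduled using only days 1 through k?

2 days

The precedence chain requires at least 2 distinct days.
2 works (last occupied day: day 2): for example Research in day 2, Design in day 1, Docs in day 2, Deploy in day 1.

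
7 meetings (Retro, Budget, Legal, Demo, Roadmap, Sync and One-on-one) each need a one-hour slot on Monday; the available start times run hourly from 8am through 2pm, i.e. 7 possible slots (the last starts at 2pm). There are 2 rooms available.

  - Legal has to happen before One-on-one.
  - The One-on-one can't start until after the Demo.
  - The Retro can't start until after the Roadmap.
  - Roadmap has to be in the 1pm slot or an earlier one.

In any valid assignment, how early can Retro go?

9am

Precedence pushes Retro to at least 9am.
Retro at 9am is achievable: Demo=9am; Sync=11am; One-on-one=10am; Legal=8am; Budget=10am; Retro=9am; Roadmap=8am.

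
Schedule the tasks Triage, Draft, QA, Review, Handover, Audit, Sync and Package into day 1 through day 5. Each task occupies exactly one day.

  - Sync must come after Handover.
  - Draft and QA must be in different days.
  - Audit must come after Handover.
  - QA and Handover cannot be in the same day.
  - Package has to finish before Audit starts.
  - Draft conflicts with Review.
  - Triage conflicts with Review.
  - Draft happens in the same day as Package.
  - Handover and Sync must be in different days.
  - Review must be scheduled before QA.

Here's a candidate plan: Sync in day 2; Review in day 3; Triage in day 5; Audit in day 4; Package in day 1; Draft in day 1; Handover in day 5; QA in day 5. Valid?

Triage conflicts with Review — holds.
Handover and Sync must be in different days — holds.
Sync must come after Handover — violated.
Draft conflicts with Review — holds.
Review must be scheduled before QA — holds.
Draft happens in the same day as Package — holds.
Package has to finish before Audit starts — holds.
Draft and QA must be in different days — holds.
Audit must come after Handover — violated.
QA and Handover cannot be in the same day — violated.

No — it violates: Sync must come after Handover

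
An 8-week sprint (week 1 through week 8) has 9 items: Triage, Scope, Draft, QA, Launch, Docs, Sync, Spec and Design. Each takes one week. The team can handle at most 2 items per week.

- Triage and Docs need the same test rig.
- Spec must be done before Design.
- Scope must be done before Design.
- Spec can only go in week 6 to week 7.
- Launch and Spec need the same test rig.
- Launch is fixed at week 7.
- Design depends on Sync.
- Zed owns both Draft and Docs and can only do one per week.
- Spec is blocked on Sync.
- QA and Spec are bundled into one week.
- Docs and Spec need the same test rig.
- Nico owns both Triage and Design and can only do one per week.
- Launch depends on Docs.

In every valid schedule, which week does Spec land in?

week 6

Spec's window is week 6–week 7.
Launch is fixed at week 7, and Spec can't share a week with Launch.
So Spec must be week 6.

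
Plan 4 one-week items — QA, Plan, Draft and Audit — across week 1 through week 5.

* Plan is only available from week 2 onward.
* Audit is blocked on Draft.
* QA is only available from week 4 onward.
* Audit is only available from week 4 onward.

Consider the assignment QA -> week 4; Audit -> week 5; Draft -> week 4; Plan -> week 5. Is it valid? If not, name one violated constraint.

Yes, all constraints hold

Audit is blocked on Draft — holds.
QA is only available from week 4 onward — holds.
Audit is only available from week 4 onward — holds.
Plan is only available from week 2 onward — holds.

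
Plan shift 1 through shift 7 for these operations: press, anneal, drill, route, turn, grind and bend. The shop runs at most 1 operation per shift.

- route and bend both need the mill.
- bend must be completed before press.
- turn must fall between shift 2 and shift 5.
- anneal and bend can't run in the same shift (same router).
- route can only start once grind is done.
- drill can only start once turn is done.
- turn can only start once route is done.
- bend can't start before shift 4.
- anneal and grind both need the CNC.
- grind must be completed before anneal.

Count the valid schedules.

22

Splitting on press: it can be shift 5 (2), shift 6 (8), shift 7 (12). Listing each branch's schedules as (anneal, drill, route, turn, grind, bend) by shift number:
press=shift 5: (6,7,2,3,1,4) (7,6,2,3,1,4) — 2.
press=shift 6: (2,7,3,4,1,5) (2,7,3,5,1,4) (3,7,2,4,1,5) (3,7,2,5,1,4) (4,7,2,3,1,5) (5,7,2,3,1,4) (7,4,2,3,1,5) (7,5,2,3,1,4) — 8.
press=shift 7: (2,5,3,4,1,6) (2,6,3,4,1,5) (2,6,3,5,1,4) (3,5,2,4,1,6) (3,6,2,4,1,5) (3,6,2,5,1,4) (4,5,2,3,1,6) (4,6,2,3,1,5) (5,4,2,3,1,6) (5,6,2,3,1,4) (6,4,2,3,1,5) (6,5,2,3,1,4) — 12.
Summing: 2 + 8 + 12 = 22.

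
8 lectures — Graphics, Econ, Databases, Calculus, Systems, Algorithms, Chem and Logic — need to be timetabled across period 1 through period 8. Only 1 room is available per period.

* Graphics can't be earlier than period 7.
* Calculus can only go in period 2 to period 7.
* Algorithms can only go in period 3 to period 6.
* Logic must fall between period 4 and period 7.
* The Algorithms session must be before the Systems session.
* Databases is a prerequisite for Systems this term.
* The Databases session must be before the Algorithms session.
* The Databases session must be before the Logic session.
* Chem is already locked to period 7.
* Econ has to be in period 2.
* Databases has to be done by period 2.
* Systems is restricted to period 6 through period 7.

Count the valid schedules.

Enumerating: Chem=period 7, Econ=period 2, Systems=period 6, Calculus=period 5, Databases=period 1, Logic=period 4, Algorithms=period 3, Graphics=period 8 | Systems in period 6, Databases in period 1, Calculus in period 4, Graphics in period 8, Chem in period 7, Algorithms in period 3, Logic in period 5, Econ in period 2 | Chem in period 7; Algorithms in period 4; Econ in period 2; Calculus in period 3; Systems in period 6; Databases in period 1; Graphics in period 8; Logic in period 5 | Algorithms=period 5, Databases=period 1, Systems=period 6, Calculus=period 3, Graphics=period 8, Logic=period 4, Econ=period 2, Chem=period 7.

4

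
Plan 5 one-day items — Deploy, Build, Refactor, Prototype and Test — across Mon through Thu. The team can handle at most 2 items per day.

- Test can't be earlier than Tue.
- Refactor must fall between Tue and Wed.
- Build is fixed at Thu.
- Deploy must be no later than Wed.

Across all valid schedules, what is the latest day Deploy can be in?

Deploy's own window allows nothing later than Wed.
Deploy at Wed is achievable: Prototype=Mon; Refactor=Tue; Deploy=Wed; Test=Tue; Build=Thu.

Wed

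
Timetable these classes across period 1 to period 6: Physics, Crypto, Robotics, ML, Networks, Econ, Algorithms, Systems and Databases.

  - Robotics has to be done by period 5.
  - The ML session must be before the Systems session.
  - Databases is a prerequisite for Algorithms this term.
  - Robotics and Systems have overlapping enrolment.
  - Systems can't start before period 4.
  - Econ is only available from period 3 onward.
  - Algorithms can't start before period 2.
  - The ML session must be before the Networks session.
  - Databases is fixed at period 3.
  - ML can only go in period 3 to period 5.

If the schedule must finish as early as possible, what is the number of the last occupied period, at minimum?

4

The precedence chain requires at least 2 distinct periods.
Systems can't be placed before period 4, so the schedule must run through at least period 4.
4 works (last occupied period: period 4): for example Systems -> period 4; Algorithms -> period 4; ML -> period 3; Robotics -> period 1; Networks -> period 4; Econ -> period 3; Crypto -> period 1; Databases -> period 3; Physics -> period 1.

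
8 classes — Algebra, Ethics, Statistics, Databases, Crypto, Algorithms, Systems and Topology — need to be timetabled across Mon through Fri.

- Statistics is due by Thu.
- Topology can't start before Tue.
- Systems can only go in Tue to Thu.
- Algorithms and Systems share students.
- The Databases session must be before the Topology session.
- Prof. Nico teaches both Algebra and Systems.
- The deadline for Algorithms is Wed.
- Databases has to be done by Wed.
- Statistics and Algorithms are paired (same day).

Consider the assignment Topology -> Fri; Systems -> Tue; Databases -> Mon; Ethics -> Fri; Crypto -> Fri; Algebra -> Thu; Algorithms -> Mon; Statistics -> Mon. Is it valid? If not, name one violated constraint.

Statistics is due by Thu — holds.
Topology can't start before Tue — holds.
Statistics and Algorithms are paired (same day) — holds.
Algorithms and Systems share students — holds.
Databases has to be done by Wed — holds.
The Databases session must be before the Topology session — holds.
Prof. Nico teaches both Algebra and Systems — holds.
The deadline for Algorithms is Wed — holds.
Systems can only go in Tue to Thu — holds.

Yes, all constraints hold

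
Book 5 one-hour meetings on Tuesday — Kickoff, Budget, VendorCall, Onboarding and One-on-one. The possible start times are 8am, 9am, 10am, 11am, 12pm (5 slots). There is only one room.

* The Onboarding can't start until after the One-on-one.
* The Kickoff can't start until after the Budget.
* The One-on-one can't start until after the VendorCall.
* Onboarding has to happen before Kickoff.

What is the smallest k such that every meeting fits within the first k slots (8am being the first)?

The precedence chain requires at least 4 distinct slots.
With at most 1 per slot and 5 meetings, at least 5 slots are needed.
5 works (last occupied slot: 12pm): for example One-on-one=9am; Budget=11am; VendorCall=8am; Kickoff=12pm; Onboarding=10am.

5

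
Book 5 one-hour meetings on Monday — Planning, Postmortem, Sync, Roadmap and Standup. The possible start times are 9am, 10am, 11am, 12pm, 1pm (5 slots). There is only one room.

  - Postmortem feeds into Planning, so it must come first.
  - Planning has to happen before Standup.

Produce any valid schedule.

Postmortem in 9am; Standup in 11am; Roadmap in 1pm; Sync in 12pm; Planning in 10am

Checking: Planning(10am) before Standup(11am); Postmortem(9am) before Planning(10am); max 1 per slot (cap 1).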